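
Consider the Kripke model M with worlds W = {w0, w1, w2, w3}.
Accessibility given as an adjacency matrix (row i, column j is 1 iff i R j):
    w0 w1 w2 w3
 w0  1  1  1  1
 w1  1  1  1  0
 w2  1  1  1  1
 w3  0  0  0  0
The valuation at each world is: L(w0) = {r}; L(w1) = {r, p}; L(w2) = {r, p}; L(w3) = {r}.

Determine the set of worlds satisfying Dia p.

Recall that Dia ψ holds at a world iff ψ holds at some accessible world.
Let φ = Dia p. Evaluate φ at each world:
  w0 (successors {w0, w1, w2, w3}): φ is true.
  w1 (successors {w0, w1, w2}): φ is true.
  w2 (successors {w0, w1, w2, w3}): φ is true.
  w3 (successors ∅): φ is false.
For instance, at w2:
  At w2: Dia p requires p at some successor in {w0, w1, w2, w3}.
    p holds at w1, so Dia p is true at w2.
Satisfying worlds: {w0, w1, w2}

w0, w1, w2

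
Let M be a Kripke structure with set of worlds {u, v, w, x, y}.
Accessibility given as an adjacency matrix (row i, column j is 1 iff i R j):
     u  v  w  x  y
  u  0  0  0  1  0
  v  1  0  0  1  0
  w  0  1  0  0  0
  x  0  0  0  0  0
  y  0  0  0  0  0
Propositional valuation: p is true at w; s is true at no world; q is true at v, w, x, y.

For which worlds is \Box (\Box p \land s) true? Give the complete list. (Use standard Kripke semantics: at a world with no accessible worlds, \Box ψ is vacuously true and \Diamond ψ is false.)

Let φ = \Box (\Box p \land s). Evaluate φ at each world:
  u (successors {x}): φ is false.
  v (successors {u, x}): φ is false.
  w (successors {v}): φ is false.
  x (successors ∅): φ is true.
  y (successors ∅): φ is true.
For instance, at u:
  At u: \Box (\Box p \land s) requires \Box p \land s at every successor {x}.
    \Box p \land s fails at x, so \Box (\Box p \land s) is false at u.
      At x: \Box p is true, s is false, so \Box p \land s is false.
Satisfying worlds: {x, y}

x, y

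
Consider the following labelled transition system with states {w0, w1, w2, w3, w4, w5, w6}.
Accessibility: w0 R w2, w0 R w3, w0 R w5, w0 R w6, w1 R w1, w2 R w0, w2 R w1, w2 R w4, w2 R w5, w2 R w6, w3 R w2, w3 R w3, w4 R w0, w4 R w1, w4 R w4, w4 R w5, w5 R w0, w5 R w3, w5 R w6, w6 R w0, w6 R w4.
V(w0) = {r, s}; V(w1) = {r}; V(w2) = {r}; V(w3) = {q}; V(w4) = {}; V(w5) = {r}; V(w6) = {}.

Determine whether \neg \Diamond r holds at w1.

No

At w1: \Diamond r is true, so \neg \Diamond r is false.
  At w1: \Diamond r requires r at some successor in {w1}.
    r holds at w1, so \Diamond r is true at w1.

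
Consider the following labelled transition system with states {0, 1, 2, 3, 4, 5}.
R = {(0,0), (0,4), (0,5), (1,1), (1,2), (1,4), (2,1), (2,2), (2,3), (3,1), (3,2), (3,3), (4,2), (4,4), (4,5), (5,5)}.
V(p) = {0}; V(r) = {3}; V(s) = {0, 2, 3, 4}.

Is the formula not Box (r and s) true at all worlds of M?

Yes

Let φ = not Box (r and s). Evaluate φ at each world:
  0 (successors {0, 4, 5}): φ is true.
  1 (successors {1, 2, 4}): φ is true.
  2 (successors {1, 2, 3}): φ is true.
  3 (successors {1, 2, 3}): φ is true.
  4 (successors {2, 4, 5}): φ is true.
  5 (successors {5}): φ is true.
For instance, at 4:
  At 4: Box (r and s) is false, so not Box (r and s) is true.
    At 4: Box (r and s) requires r and s at every successor {2, 4, 5}.
      r and s fails at 2, so Box (r and s) is false at 4.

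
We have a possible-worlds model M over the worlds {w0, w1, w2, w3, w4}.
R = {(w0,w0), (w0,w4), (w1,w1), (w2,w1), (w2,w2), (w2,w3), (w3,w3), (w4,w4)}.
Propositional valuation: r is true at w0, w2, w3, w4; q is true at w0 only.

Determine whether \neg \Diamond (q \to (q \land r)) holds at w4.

At w4: \Diamond (q \to (q \land r)) is true, so \neg \Diamond (q \to (q \land r)) is false.
  At w4: \Diamond (q \to (q \land r)) requires q \to (q \land r) at some successor in {w4}.
    q \to (q \land r) holds at w4, so \Diamond (q \to (q \land r)) is true at w4.

No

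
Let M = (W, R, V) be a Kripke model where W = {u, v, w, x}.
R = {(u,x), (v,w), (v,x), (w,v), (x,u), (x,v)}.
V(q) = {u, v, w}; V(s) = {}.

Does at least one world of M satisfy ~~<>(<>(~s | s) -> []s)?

Let φ = ~~<>(<>(~s | s) -> []s). Evaluate φ at each world:
  u (successors {x}): φ is false.
  v (successors {w, x}): φ is false.
  w (successors {v}): φ is false.
  x (successors {u, v}): φ is false.
For instance, at u:
  At u: ~<>(<>(~s | s) -> []s) is true, so ~~<>(<>(~s | s) -> []s) is false.
    At u: <>(<>(~s | s) -> []s) is false, so ~<>(<>(~s | s) -> []s) is true.
      At u: <>(<>(~s | s) -> []s) requires <>(~s | s) -> []s at some successor in {x}.
        At x: <>(~s | s) -> []s is false.
      So <>(<>(~s | s) -> []s) is false at u.

No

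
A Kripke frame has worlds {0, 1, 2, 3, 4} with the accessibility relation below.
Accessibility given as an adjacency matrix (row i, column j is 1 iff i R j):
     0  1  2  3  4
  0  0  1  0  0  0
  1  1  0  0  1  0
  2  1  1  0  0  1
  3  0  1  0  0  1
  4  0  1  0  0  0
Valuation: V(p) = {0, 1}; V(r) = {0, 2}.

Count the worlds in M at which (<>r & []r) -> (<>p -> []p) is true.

Let φ = (<>r & []r) -> (<>p -> []p). Evaluate φ at each world:
  0 (successors {1}): φ is true.
  1 (successors {0, 3}): φ is true.
  2 (successors {0, 1, 4}): φ is true.
  3 (successors {1, 4}): φ is true.
  4 (successors {1}): φ is true.
For instance, at 1:
  At 1: <>r & []r is false, <>p -> []p is false, so (<>r & []r) -> (<>p -> []p) is true.
    At 1: <>r is true, []r is false, so <>r & []r is false.
      At 1: <>r requires r at some successor in {0, 3}.
        r holds at 0, so <>r is true at 1.
      At 1: []r requires r at every successor {0, 3}.
        r fails at 3, so []r is false at 1.
    At 1: <>p is true, []p is false, so <>p -> []p is false.
      At 1: <>p requires p at some successor in {0, 3}.
        p holds at 0, so <>p is true at 1.
      At 1: []p requires p at every successor {0, 3}.
        p fails at 3, so []p is false at 1.
Satisfying worlds: {0, 1, 2, 3, 4}

5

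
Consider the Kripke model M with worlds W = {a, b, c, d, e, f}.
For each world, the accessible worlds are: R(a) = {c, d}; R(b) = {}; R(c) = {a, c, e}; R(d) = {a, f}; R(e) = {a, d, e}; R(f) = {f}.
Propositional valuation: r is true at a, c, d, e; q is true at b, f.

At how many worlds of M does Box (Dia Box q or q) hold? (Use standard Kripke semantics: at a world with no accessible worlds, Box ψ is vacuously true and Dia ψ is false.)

Let φ = Box (Dia Box q or q). Evaluate φ at each world:
  a (successors {c, d}): φ is false.
  b (successors ∅): φ is true.
  c (successors {a, c, e}): φ is false.
  d (successors {a, f}): φ is false.
  e (successors {a, d, e}): φ is false.
  f (successors {f}): φ is true.
For instance, at c:
  At c: Box (Dia Box q or q) requires Dia Box q or q at every successor {a, c, e}.
    Dia Box q or q fails at a, so Box (Dia Box q or q) is false at c.
      At a: Dia Box q is false, q is false, so Dia Box q or q is false.
Satisfying worlds: {b, f}

2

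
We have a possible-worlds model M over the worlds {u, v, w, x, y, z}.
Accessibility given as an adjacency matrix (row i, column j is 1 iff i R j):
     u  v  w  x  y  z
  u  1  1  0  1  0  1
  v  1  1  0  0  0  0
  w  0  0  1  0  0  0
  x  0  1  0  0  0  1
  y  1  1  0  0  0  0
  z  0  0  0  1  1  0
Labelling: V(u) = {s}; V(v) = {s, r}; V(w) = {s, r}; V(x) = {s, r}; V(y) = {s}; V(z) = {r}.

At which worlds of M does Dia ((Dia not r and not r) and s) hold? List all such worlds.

u, v, y, z

Let φ = Dia ((Dia not r and not r) and s). Evaluate φ at each world:
  u (successors {u, v, x, z}): φ is true.
  v (successors {u, v}): φ is true.
  w (successors {w}): φ is false.
  x (successors {v, z}): φ is false.
  y (successors {u, v}): φ is true.
  z (successors {x, y}): φ is true.
For instance, at w:
  At w: Dia ((Dia not r and not r) and s) requires (Dia not r and not r) and s at some successor in {w}.
    At w: (Dia not r and not r) and s is false.
  So Dia ((Dia not r and not r) and s) is false at w.
Satisfying worlds: {u, v, y, z}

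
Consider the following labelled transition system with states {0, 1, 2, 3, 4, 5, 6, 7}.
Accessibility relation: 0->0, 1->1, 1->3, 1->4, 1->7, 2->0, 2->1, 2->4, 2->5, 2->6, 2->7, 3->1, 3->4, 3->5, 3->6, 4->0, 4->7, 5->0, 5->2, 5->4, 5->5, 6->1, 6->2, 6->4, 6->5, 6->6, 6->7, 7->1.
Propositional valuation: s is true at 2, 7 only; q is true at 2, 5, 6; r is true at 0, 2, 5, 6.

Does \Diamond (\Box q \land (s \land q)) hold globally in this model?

Let φ = \Diamond (\Box q \land (s \land q)). Evaluate φ at each world:
  0 (successors {0}): φ is false.
  1 (successors {1, 3, 4, 7}): φ is false.
  2 (successors {0, 1, 4, 5, 6, 7}): φ is false.
  3 (successors {1, 4, 5, 6}): φ is false.
  4 (successors {0, 7}): φ is false.
  5 (successors {0, 2, 4, 5}): φ is false.
  6 (successors {1, 2, 4, 5, 6, 7}): φ is false.
  7 (successors {1}): φ is false.
Detail at 0 (counterexample):
  At 0: \Diamond (\Box q \land (s \land q)) requires \Box q \land (s \land q) at some successor in {0}.
    At 0: \Box q \land (s \land q) is false.
  So \Diamond (\Box q \land (s \land q)) is false at 0.

No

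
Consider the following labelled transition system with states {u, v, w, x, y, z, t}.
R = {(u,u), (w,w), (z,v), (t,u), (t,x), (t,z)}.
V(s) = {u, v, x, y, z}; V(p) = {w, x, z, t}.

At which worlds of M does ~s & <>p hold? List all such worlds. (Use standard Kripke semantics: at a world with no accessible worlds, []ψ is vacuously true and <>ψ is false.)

Let φ = ~s & <>p. Evaluate φ at each world:
  u (successors {u}): φ is false.
  v (successors ∅): φ is false.
  w (successors {w}): φ is true.
  x (successors ∅): φ is false.
  y (successors ∅): φ is false.
  z (successors {v}): φ is false.
  t (successors {u, x, z}): φ is true.
For instance, at t:
  At t: ~s is true, <>p is true, so ~s & <>p is true.
    At t: <>p requires p at some successor in {u, x, z}.
      p holds at x, so <>p is true at t.
Satisfying worlds: {w, t}

w, t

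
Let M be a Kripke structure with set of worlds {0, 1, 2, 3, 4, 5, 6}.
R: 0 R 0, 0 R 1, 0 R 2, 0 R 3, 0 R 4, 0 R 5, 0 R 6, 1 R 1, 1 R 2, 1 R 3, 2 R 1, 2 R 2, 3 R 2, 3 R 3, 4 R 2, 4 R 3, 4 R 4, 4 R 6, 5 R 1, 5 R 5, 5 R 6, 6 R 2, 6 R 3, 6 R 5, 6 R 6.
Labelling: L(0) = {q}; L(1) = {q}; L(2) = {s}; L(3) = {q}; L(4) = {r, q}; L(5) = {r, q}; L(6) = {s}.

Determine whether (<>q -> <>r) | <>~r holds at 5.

At 5: <>q -> <>r is true, <>~r is true, so (<>q -> <>r) | <>~r is true.
  At 5: <>q is true, <>r is true, so <>q -> <>r is true.
    At 5: <>q requires q at some successor in {1, 5, 6}.
      q holds at 1, so <>q is true at 5.
    At 5: <>r requires r at some successor in {1, 5, 6}.
      r holds at 5, so <>r is true at 5.
  At 5: <>~r requires ~r at some successor in {1, 5, 6}.
    ~r holds at 1, so <>~r is true at 5.

Yes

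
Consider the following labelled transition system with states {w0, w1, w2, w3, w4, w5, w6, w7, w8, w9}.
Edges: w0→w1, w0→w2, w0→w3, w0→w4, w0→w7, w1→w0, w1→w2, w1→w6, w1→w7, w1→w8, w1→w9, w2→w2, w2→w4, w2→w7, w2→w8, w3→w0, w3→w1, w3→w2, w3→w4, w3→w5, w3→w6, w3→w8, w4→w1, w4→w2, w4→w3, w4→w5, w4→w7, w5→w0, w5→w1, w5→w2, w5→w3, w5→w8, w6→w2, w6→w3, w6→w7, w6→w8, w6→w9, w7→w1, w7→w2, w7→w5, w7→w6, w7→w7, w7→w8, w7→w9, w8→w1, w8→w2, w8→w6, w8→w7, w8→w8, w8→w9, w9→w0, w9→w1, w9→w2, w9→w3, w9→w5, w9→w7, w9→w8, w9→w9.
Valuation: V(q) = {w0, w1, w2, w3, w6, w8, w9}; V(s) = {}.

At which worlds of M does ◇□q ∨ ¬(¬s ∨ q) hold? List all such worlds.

w3, w4, w7, w9

Let φ = ◇□q ∨ ¬(¬s ∨ q). Evaluate φ at each world:
  w0 (successors {w1, w2, w3, w4, w7}): φ is false.
  w1 (successors {w0, w2, w6, w7, w8, w9}): φ is false.
  w2 (successors {w2, w4, w7, w8}): φ is false.
  w3 (successors {w0, w1, w2, w4, w5, w6, w8}): φ is true.
  w4 (successors {w1, w2, w3, w5, w7}): φ is true.
  w5 (successors {w0, w1, w2, w3, w8}): φ is false.
  w6 (successors {w2, w3, w7, w8, w9}): φ is false.
  w7 (successors {w1, w2, w5, w6, w7, w8, w9}): φ is true.
  w8 (successors {w1, w2, w6, w7, w8, w9}): φ is false.
  w9 (successors {w0, w1, w2, w3, w5, w7, w8, w9}): φ is true.
For instance, at w7:
  At w7: ◇□q is true, ¬(¬s ∨ q) is false, so ◇□q ∨ ¬(¬s ∨ q) is true.
    At w7: ◇□q requires □q at some successor in {w1, w2, w5, w6, w7, w8, w9}.
      □q holds at w5, so ◇□q is true at w7.
Satisfying worlds: {w3, w4, w7, w9}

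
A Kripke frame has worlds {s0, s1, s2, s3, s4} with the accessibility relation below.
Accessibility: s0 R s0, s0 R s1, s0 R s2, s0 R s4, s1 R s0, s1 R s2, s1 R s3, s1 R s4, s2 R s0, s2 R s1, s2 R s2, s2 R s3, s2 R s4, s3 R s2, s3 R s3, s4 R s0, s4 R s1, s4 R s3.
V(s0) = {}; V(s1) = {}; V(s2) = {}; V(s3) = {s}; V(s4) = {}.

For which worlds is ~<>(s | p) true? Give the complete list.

Let φ = ~<>(s | p). Evaluate φ at each world:
  s0 (successors {s0, s1, s2, s4}): φ is true.
  s1 (successors {s0, s2, s3, s4}): φ is false.
  s2 (successors {s0, s1, s2, s3, s4}): φ is false.
  s3 (successors {s2, s3}): φ is false.
  s4 (successors {s0, s1, s3}): φ is false.
For instance, at s1:
  At s1: <>(s | p) is true, so ~<>(s | p) is false.
    At s1: <>(s | p) requires s | p at some successor in {s0, s2, s3, s4}.
      s | p holds at s3, so <>(s | p) is true at s1.
Satisfying worlds: {s0}

s0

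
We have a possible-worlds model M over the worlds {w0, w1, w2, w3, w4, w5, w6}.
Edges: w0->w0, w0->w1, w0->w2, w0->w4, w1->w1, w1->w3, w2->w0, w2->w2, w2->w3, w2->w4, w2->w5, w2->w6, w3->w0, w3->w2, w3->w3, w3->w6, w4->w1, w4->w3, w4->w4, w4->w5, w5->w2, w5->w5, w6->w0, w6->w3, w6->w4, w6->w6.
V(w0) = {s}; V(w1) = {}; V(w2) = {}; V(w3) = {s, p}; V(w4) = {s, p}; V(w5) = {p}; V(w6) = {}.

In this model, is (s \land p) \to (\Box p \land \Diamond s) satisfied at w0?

At w0: s \land p is false, \Box p \land \Diamond s is false, so (s \land p) \to (\Box p \land \Diamond s) is true.
  At w0: \Box p is false, \Diamond s is true, so \Box p \land \Diamond s is false.
    At w0: \Box p requires p at every successor {w0, w1, w2, w4}.
      p fails at w0, so \Box p is false at w0.
    At w0: \Diamond s requires s at some successor in {w0, w1, w2, w4}.
      s holds at w0, so \Diamond s is true at w0.

Yes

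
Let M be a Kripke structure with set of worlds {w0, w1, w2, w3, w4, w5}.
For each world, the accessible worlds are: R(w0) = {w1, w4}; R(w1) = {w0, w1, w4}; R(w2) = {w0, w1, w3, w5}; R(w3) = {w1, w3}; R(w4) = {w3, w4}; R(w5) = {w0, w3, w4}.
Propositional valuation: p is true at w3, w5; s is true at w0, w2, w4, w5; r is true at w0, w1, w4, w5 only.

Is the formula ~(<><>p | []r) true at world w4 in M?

No

At w4: <><>p | []r is true, so ~(<><>p | []r) is false.
  At w4: <><>p is true, []r is false, so <><>p | []r is true.
    At w4: <><>p requires <>p at some successor in {w3, w4}.
      <>p holds at w3, so <><>p is true at w4.
    At w4: []r requires r at every successor {w3, w4}.
      r fails at w3, so []r is false at w4.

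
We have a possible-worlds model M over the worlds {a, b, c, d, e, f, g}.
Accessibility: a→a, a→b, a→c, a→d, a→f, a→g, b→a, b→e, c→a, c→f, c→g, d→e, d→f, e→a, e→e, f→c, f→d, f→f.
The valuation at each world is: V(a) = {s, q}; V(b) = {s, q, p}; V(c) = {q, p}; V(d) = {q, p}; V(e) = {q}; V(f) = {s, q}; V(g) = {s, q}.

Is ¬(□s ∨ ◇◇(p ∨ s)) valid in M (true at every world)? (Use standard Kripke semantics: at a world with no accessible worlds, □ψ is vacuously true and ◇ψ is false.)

Recall that □ψ holds at a world iff ψ holds at every accessible world, and ◇ψ holds iff ψ holds at some accessible world.
Let φ = ¬(□s ∨ ◇◇(p ∨ s)). Evaluate φ at each world:
  a (successors {a, b, c, d, f, g}): φ is false.
  b (successors {a, e}): φ is false.
  c (successors {a, f, g}): φ is false.
  d (successors {e, f}): φ is false.
  e (successors {a, e}): φ is false.
  f (successors {c, d, f}): φ is false.
  g (successors ∅): φ is false.
Detail at a (counterexample):
  At a: □s ∨ ◇◇(p ∨ s) is true, so ¬(□s ∨ ◇◇(p ∨ s)) is false.
    At a: □s is false, ◇◇(p ∨ s) is true, so □s ∨ ◇◇(p ∨ s) is true.
      At a: □s requires s at every successor {a, b, c, d, f, g}.
        s fails at c, so □s is false at a.
      At a: ◇◇(p ∨ s) requires ◇(p ∨ s) at some successor in {a, b, c, d, f, g}.
        ◇(p ∨ s) holds at a, so ◇◇(p ∨ s) is true at a.

No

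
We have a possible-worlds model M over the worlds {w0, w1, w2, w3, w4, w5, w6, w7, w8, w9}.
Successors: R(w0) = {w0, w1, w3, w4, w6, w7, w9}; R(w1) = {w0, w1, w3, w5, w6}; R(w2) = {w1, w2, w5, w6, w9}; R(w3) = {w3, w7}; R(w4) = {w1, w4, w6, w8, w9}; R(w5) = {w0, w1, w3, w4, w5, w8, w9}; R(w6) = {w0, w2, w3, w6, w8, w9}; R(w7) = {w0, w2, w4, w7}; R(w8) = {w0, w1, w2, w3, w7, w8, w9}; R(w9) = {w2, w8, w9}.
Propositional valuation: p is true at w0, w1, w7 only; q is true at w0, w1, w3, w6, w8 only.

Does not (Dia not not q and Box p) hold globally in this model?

Let φ = not (Dia not not q and Box p). Evaluate φ at each world:
  w0 (successors {w0, w1, w3, w4, w6, w7, w9}): φ is true.
  w1 (successors {w0, w1, w3, w5, w6}): φ is true.
  w2 (successors {w1, w2, w5, w6, w9}): φ is true.
  w3 (successors {w3, w7}): φ is true.
  w4 (successors {w1, w4, w6, w8, w9}): φ is true.
  w5 (successors {w0, w1, w3, w4, w5, w8, w9}): φ is true.
  w6 (successors {w0, w2, w3, w6, w8, w9}): φ is true.
  w7 (successors {w0, w2, w4, w7}): φ is true.
  w8 (successors {w0, w1, w2, w3, w7, w8, w9}): φ is true.
  w9 (successors {w2, w8, w9}): φ is true.
For instance, at w2:
  At w2: Dia not not q and Box p is false, so not (Dia not not q and Box p) is true.
    At w2: Dia not not q is true, Box p is false, so Dia not not q and Box p is false.
      At w2: Dia not not q requires not not q at some successor in {w1, w2, w5, w6, w9}.
        not not q holds at w1, so Dia not not q is true at w2.
      At w2: Box p requires p at every successor {w1, w2, w5, w6, w9}.
        p fails at w2, so Box p is false at w2.

Yes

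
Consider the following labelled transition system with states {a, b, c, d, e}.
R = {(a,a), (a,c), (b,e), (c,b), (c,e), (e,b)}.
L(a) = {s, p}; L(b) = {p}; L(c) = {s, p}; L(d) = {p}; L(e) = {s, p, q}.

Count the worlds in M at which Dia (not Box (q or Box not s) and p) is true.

3

Recall that Box ψ holds at a world iff ψ holds at every accessible world, and Dia ψ holds iff ψ holds at some accessible world.
Let φ = Dia (not Box (q or Box not s) and p). Evaluate φ at each world:
  a (successors {a, c}): φ is true.
  b (successors {e}): φ is true.
  c (successors {b, e}): φ is true.
  d (successors ∅): φ is false.
  e (successors {b}): φ is false.
For instance, at e:
  At e: Dia (not Box (q or Box not s) and p) requires not Box (q or Box not s) and p at some successor in {b}.
    At b: not Box (q or Box not s) and p is false.
  So Dia (not Box (q or Box not s) and p) is false at e.
Satisfying worlds: {a, b, c}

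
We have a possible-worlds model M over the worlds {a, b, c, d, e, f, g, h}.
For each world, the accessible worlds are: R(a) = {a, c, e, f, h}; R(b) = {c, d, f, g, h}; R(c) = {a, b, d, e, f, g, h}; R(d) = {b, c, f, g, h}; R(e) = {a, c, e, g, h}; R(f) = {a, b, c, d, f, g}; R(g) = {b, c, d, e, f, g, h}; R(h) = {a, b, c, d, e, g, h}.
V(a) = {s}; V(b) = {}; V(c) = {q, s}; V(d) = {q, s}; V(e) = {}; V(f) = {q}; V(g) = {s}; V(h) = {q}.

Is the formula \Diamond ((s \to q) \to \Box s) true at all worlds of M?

Let φ = \Diamond ((s \to q) \to \Box s). Evaluate φ at each world:
  a (successors {a, c, e, f, h}): φ is true.
  b (successors {c, d, f, g, h}): φ is true.
  c (successors {a, b, d, e, f, g, h}): φ is true.
  d (successors {b, c, f, g, h}): φ is true.
  e (successors {a, c, e, g, h}): φ is true.
  f (successors {a, b, c, d, f, g}): φ is true.
  g (successors {b, c, d, e, f, g, h}): φ is true.
  h (successors {a, b, c, d, e, g, h}): φ is true.
For instance, at f:
  At f: \Diamond ((s \to q) \to \Box s) requires (s \to q) \to \Box s at some successor in {a, b, c, d, f, g}.
    (s \to q) \to \Box s holds at a, so \Diamond ((s \to q) \to \Box s) is true at f.
      At a: s \to q is false, \Box s is false, so (s \to q) \to \Box s is true.

Yes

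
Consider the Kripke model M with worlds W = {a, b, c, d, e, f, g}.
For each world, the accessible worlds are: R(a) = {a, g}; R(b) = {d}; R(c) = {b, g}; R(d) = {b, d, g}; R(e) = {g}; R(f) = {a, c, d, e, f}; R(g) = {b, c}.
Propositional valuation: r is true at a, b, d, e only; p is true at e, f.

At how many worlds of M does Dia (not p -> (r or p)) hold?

6

Let φ = Dia (not p -> (r or p)). Evaluate φ at each world:
  a (successors {a, g}): φ is true.
  b (successors {d}): φ is true.
  c (successors {b, g}): φ is true.
  d (successors {b, d, g}): φ is true.
  e (successors {g}): φ is false.
  f (successors {a, c, d, e, f}): φ is true.
  g (successors {b, c}): φ is true.
For instance, at d:
  At d: Dia (not p -> (r or p)) requires not p -> (r or p) at some successor in {b, d, g}.
    not p -> (r or p) holds at b, so Dia (not p -> (r or p)) is true at d.
Satisfying worlds: {a, b, c, d, f, g}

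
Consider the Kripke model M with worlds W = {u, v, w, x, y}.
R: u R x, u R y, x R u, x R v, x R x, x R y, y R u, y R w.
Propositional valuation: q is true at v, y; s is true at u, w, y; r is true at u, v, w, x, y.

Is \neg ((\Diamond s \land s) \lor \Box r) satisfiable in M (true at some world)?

No

Let φ = \neg ((\Diamond s \land s) \lor \Box r). Evaluate φ at each world:
  u (successors {x, y}): φ is false.
  v (successors ∅): φ is false.
  w (successors ∅): φ is false.
  x (successors {u, v, x, y}): φ is false.
  y (successors {u, w}): φ is false.
For instance, at u:
  At u: (\Diamond s \land s) \lor \Box r is true, so \neg ((\Diamond s \land s) \lor \Box r) is false.
    At u: \Diamond s \land s is true, \Box r is true, so (\Diamond s \land s) \lor \Box r is true.
      At u: \Diamond s is true, s is true, so \Diamond s \land s is true.
      At u: \Box r requires r at every successor {x, y}.
        At x: r is true.
        At y: r is true.
      So \Box r is true at u.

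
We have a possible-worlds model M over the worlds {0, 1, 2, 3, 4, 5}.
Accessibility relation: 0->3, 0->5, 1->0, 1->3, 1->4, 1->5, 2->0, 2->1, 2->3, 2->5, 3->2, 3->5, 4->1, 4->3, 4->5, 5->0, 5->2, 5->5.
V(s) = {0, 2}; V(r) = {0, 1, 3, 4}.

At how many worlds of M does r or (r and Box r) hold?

Let φ = r or (r and Box r). Evaluate φ at each world:
  0 (successors {3, 5}): φ is true.
  1 (successors {0, 3, 4, 5}): φ is true.
  2 (successors {0, 1, 3, 5}): φ is false.
  3 (successors {2, 5}): φ is true.
  4 (successors {1, 3, 5}): φ is true.
  5 (successors {0, 2, 5}): φ is false.
For instance, at 4:
  At 4: r is true, r and Box r is false, so r or (r and Box r) is true.
    At 4: r is true, Box r is false, so r and Box r is false.
      At 4: Box r requires r at every successor {1, 3, 5}.
        r fails at 5, so Box r is false at 4.
Satisfying worlds: {0, 1, 3, 4}

4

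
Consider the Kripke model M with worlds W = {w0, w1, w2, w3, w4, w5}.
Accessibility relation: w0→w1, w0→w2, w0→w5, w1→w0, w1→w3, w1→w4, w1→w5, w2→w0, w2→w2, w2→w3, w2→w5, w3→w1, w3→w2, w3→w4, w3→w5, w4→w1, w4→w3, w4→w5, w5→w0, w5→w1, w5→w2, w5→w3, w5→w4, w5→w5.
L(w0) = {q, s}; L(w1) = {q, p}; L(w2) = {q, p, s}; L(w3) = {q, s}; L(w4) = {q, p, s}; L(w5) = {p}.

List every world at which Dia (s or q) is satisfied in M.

Recall that Dia ψ holds at a world iff ψ holds at some accessible world.
Let φ = Dia (s or q). Evaluate φ at each world:
  w0 (successors {w1, w2, w5}): φ is true.
  w1 (successors {w0, w3, w4, w5}): φ is true.
  w2 (successors {w0, w2, w3, w5}): φ is true.
  w3 (successors {w1, w2, w4, w5}): φ is true.
  w4 (successors {w1, w3, w5}): φ is true.
  w5 (successors {w0, w1, w2, w3, w4, w5}): φ is true.
For instance, at w1:
  At w1: Dia (s or q) requires s or q at some successor in {w0, w3, w4, w5}.
    s or q holds at w0, so Dia (s or q) is true at w1.
Satisfying worlds: {w0, w1, w2, w3, w4, w5}

w0, w1, w2, w3, w4, w5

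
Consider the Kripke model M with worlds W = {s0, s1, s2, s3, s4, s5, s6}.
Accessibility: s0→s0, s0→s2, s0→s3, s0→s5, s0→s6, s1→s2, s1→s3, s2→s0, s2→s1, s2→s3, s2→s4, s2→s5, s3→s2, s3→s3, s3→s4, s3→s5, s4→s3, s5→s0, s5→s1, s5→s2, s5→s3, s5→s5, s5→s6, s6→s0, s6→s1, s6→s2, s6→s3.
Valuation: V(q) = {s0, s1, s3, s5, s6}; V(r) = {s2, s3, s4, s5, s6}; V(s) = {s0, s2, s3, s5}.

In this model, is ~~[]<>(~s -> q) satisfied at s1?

Yes

At s1: ~[]<>(~s -> q) is false, so ~~[]<>(~s -> q) is true.
  At s1: []<>(~s -> q) is true, so ~[]<>(~s -> q) is false.
    At s1: []<>(~s -> q) requires <>(~s -> q) at every successor {s2, s3}.
      At s2: <>(~s -> q) is true.
      At s3: <>(~s -> q) is true.
    So []<>(~s -> q) is true at s1.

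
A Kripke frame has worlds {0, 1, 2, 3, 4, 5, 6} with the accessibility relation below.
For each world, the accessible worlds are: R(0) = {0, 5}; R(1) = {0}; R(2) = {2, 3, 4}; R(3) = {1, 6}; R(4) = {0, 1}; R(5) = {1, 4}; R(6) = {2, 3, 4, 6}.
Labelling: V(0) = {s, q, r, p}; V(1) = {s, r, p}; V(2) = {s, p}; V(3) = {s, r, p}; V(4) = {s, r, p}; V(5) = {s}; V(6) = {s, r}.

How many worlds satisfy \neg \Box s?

Let φ = \neg \Box s. Evaluate φ at each world:
  0 (successors {0, 5}): φ is false.
  1 (successors {0}): φ is false.
  2 (successors {2, 3, 4}): φ is false.
  3 (successors {1, 6}): φ is false.
  4 (successors {0, 1}): φ is false.
  5 (successors {1, 4}): φ is false.
  6 (successors {2, 3, 4, 6}): φ is false.
For instance, at 5:
  At 5: \Box s is true, so \neg \Box s is false.
    At 5: \Box s requires s at every successor {1, 4}.
      At 1: s is true.
      At 4: s is true.
    So \Box s is true at 5.
Satisfying worlds: none.

0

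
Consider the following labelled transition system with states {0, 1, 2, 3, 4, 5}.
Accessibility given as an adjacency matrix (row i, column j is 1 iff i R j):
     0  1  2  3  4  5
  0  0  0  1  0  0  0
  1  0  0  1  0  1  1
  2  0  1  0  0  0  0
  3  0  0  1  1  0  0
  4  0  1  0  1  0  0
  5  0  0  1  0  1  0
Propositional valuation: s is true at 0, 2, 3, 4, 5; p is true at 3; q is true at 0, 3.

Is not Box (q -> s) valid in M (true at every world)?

Recall that Box ψ holds at a world iff ψ holds at every accessible world, and Dia ψ holds iff ψ holds at some accessible world.
Let φ = not Box (q -> s). Evaluate φ at each world:
  0 (successors {2}): φ is false.
  1 (successors {2, 4, 5}): φ is false.
  2 (successors {1}): φ is false.
  3 (successors {2, 3}): φ is false.
  4 (successors {1, 3}): φ is false.
  5 (successors {2, 4}): φ is false.
Detail at 0 (counterexample):
  At 0: Box (q -> s) is true, so not Box (q -> s) is false.
    At 0: Box (q -> s) requires q -> s at every successor {2}.
      At 2: q -> s is true.
    So Box (q -> s) is true at 0.

No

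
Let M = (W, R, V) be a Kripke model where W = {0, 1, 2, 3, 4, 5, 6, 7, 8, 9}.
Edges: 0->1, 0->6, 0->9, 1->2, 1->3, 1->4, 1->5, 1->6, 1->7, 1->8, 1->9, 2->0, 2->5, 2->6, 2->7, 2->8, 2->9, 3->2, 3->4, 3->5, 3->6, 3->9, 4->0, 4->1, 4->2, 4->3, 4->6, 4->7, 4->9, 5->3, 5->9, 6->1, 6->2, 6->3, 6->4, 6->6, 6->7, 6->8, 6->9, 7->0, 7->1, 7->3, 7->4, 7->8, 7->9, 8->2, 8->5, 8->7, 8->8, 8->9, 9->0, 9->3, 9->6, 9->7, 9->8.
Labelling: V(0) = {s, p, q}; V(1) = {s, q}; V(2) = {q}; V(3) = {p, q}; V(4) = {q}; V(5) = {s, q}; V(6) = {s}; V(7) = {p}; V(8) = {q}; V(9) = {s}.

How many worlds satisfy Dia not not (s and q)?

Let φ = Dia not not (s and q). Evaluate φ at each world:
  0 (successors {1, 6, 9}): φ is true.
  1 (successors {2, 3, 4, 5, 6, 7, 8, 9}): φ is true.
  2 (successors {0, 5, 6, 7, 8, 9}): φ is true.
  3 (successors {2, 4, 5, 6, 9}): φ is true.
  4 (successors {0, 1, 2, 3, 6, 7, 9}): φ is true.
  5 (successors {3, 9}): φ is false.
  6 (successors {1, 2, 3, 4, 6, 7, 8, 9}): φ is true.
  7 (successors {0, 1, 3, 4, 8, 9}): φ is true.
  8 (successors {2, 5, 7, 8, 9}): φ is true.
  9 (successors {0, 3, 6, 7, 8}): φ is true.
For instance, at 8:
  At 8: Dia not not (s and q) requires not not (s and q) at some successor in {2, 5, 7, 8, 9}.
    not not (s and q) holds at 5, so Dia not not (s and q) is true at 8.
Satisfying worlds: {0, 1, 2, 3, 4, 6, 7, 8, 9}

9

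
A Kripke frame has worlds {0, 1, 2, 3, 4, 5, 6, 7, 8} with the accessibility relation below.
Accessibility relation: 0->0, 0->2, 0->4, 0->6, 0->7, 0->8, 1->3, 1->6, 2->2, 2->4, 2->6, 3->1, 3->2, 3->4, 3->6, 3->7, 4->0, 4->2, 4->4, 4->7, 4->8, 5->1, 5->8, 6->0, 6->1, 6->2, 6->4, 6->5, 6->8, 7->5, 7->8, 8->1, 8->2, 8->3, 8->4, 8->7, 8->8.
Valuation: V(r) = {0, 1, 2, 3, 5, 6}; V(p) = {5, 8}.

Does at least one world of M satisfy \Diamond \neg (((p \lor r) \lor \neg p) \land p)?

Yes

Let φ = \Diamond \neg (((p \lor r) \lor \neg p) \land p). Evaluate φ at each world:
  0 (successors {0, 2, 4, 6, 7, 8}): φ is true.
  1 (successors {3, 6}): φ is true.
  2 (successors {2, 4, 6}): φ is true.
  3 (successors {1, 2, 4, 6, 7}): φ is true.
  4 (successors {0, 2, 4, 7, 8}): φ is true.
  5 (successors {1, 8}): φ is true.
  6 (successors {0, 1, 2, 4, 5, 8}): φ is true.
  7 (successors {5, 8}): φ is false.
  8 (successors {1, 2, 3, 4, 7, 8}): φ is true.
Detail at 0 (witness):
  At 0: \Diamond \neg (((p \lor r) \lor \neg p) \land p) requires \neg (((p \lor r) \lor \neg p) \land p) at some successor in {0, 2, 4, 6, 7, 8}.
    \neg (((p \lor r) \lor \neg p) \land p) holds at 0, so \Diamond \neg (((p \lor r) \lor \neg p) \land p) is true at 0.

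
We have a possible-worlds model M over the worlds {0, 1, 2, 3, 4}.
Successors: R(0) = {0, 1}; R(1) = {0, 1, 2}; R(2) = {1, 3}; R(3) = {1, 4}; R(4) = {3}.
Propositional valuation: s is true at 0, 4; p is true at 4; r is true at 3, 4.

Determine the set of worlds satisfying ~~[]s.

none

Recall that []ψ holds at a world iff ψ holds at every accessible world, and <>ψ holds iff ψ holds at some accessible world.
Let φ = ~~[]s. Evaluate φ at each world:
  0 (successors {0, 1}): φ is false.
  1 (successors {0, 1, 2}): φ is false.
  2 (successors {1, 3}): φ is false.
  3 (successors {1, 4}): φ is false.
  4 (successors {3}): φ is false.
For instance, at 0:
  At 0: ~[]s is true, so ~~[]s is false.
    At 0: []s is false, so ~[]s is true.
      At 0: []s requires s at every successor {0, 1}.
        s fails at 1, so []s is false at 0.
Satisfying worlds: none.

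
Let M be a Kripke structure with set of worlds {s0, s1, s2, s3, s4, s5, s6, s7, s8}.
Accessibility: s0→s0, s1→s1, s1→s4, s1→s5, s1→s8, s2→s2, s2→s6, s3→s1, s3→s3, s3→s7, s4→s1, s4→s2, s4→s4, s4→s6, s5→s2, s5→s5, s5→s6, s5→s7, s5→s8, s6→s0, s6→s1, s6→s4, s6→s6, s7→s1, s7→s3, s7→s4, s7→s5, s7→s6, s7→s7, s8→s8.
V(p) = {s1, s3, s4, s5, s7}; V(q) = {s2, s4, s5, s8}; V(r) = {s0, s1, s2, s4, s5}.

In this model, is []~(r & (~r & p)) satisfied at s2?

At s2: []~(r & (~r & p)) requires ~(r & (~r & p)) at every successor {s2, s6}.
  At s2: ~(r & (~r & p)) is true.
  At s6: ~(r & (~r & p)) is true.
So []~(r & (~r & p)) is true at s2.

Yes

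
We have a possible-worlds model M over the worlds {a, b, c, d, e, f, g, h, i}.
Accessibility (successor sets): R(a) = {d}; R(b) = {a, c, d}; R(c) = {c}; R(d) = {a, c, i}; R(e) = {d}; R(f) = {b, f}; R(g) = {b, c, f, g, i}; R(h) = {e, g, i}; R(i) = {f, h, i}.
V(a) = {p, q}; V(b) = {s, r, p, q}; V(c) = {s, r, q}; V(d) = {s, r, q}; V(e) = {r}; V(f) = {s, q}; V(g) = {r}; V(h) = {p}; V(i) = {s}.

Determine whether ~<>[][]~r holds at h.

At h: <>[][]~r is false, so ~<>[][]~r is true.
  At h: <>[][]~r requires [][]~r at some successor in {e, g, i}.
    At e: [][]~r is false.
    At g: [][]~r is false.
    At i: [][]~r is false.
  So <>[][]~r is false at h.

Yes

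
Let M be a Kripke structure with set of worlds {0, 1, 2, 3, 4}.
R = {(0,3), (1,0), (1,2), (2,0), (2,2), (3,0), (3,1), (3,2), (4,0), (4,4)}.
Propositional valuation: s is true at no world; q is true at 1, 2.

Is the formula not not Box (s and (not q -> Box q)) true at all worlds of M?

No

Recall that Box ψ holds at a world iff ψ holds at every accessible world, and Dia ψ holds iff ψ holds at some accessible world.
Let φ = not not Box (s and (not q -> Box q)). Evaluate φ at each world:
  0 (successors {3}): φ is false.
  1 (successors {0, 2}): φ is false.
  2 (successors {0, 2}): φ is false.
  3 (successors {0, 1, 2}): φ is false.
  4 (successors {0, 4}): φ is false.
Detail at 0 (counterexample):
  At 0: not Box (s and (not q -> Box q)) is true, so not not Box (s and (not q -> Box q)) is false.
    At 0: Box (s and (not q -> Box q)) is false, so not Box (s and (not q -> Box q)) is true.
      At 0: Box (s and (not q -> Box q)) requires s and (not q -> Box q) at every successor {3}.
        s and (not q -> Box q) fails at 3, so Box (s and (not q -> Box q)) is false at 0.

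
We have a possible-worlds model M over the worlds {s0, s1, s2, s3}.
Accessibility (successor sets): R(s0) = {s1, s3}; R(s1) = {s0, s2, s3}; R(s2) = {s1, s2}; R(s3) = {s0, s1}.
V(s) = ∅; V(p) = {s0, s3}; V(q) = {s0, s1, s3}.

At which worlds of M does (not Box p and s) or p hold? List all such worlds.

s0, s3

Let φ = (not Box p and s) or p. Evaluate φ at each world:
  s0 (successors {s1, s3}): φ is true.
  s1 (successors {s0, s2, s3}): φ is false.
  s2 (successors {s1, s2}): φ is false.
  s3 (successors {s0, s1}): φ is true.
For instance, at s3:
  At s3: not Box p and s is false, p is true, so (not Box p and s) or p is true.
    At s3: not Box p is true, s is false, so not Box p and s is false.
      At s3: Box p is false, so not Box p is true.
Satisfying worlds: {s0, s3}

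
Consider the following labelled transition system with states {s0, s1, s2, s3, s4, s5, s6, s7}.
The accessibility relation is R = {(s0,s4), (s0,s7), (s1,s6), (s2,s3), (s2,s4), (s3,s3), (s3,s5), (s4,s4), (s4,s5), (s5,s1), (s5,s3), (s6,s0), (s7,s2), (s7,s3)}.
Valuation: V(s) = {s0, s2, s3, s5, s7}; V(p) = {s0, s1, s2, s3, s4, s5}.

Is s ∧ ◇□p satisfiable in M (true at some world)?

Yes

Recall that □ψ holds at a world iff ψ holds at every accessible world, and ◇ψ holds iff ψ holds at some accessible world.
Let φ = s ∧ ◇□p. Evaluate φ at each world:
  s0 (successors {s4, s7}): φ is true.
  s1 (successors {s6}): φ is false.
  s2 (successors {s3, s4}): φ is true.
  s3 (successors {s3, s5}): φ is true.
  s4 (successors {s4, s5}): φ is false.
  s5 (successors {s1, s3}): φ is true.
  s6 (successors {s0}): φ is false.
  s7 (successors {s2, s3}): φ is true.
Detail at s0 (witness):
  At s0: s is true, ◇□p is true, so s ∧ ◇□p is true.
    At s0: ◇□p requires □p at some successor in {s4, s7}.
      □p holds at s4, so ◇□p is true at s0.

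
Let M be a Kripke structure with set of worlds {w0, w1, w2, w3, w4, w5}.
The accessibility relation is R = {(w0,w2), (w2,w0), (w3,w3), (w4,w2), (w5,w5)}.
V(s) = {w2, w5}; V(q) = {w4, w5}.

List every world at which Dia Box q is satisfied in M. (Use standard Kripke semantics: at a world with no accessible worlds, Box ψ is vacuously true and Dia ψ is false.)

Let φ = Dia Box q. Evaluate φ at each world:
  w0 (successors {w2}): φ is false.
  w1 (successors ∅): φ is false.
  w2 (successors {w0}): φ is false.
  w3 (successors {w3}): φ is false.
  w4 (successors {w2}): φ is false.
  w5 (successors {w5}): φ is true.
For instance, at w3:
  At w3: Dia Box q requires Box q at some successor in {w3}.
    At w3: Box q is false.
  So Dia Box q is false at w3.
Satisfying worlds: {w5}

w5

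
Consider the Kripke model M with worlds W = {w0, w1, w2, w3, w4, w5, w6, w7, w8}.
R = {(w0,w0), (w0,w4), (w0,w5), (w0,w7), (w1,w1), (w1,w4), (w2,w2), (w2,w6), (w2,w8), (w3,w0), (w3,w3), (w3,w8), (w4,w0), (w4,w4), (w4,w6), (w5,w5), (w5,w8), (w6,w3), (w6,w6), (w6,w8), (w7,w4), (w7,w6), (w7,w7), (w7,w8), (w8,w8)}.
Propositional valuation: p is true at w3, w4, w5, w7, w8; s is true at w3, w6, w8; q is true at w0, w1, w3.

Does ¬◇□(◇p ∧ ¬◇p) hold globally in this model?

Let φ = ¬◇□(◇p ∧ ¬◇p). Evaluate φ at each world:
  w0 (successors {w0, w4, w5, w7}): φ is true.
  w1 (successors {w1, w4}): φ is true.
  w2 (successors {w2, w6, w8}): φ is true.
  w3 (successors {w0, w3, w8}): φ is true.
  w4 (successors {w0, w4, w6}): φ is true.
  w5 (successors {w5, w8}): φ is true.
  w6 (successors {w3, w6, w8}): φ is true.
  w7 (successors {w4, w6, w7, w8}): φ is true.
  w8 (successors {w8}): φ is true.
For instance, at w5:
  At w5: ◇□(◇p ∧ ¬◇p) is false, so ¬◇□(◇p ∧ ¬◇p) is true.
    At w5: ◇□(◇p ∧ ¬◇p) requires □(◇p ∧ ¬◇p) at some successor in {w5, w8}.
      At w5: □(◇p ∧ ¬◇p) is false.
      At w8: □(◇p ∧ ¬◇p) is false.
    So ◇□(◇p ∧ ¬◇p) is false at w5.

Yes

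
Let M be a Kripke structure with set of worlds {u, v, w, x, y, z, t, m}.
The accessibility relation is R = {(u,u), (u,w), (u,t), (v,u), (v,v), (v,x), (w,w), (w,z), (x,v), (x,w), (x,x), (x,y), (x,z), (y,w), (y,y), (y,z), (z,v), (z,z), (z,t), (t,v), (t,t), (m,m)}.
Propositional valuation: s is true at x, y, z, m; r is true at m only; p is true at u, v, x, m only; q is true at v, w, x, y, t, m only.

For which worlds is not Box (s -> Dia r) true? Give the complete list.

v, w, x, y, z

Let φ = not Box (s -> Dia r). Evaluate φ at each world:
  u (successors {u, w, t}): φ is false.
  v (successors {u, v, x}): φ is true.
  w (successors {w, z}): φ is true.
  x (successors {v, w, x, y, z}): φ is true.
  y (successors {w, y, z}): φ is true.
  z (successors {v, z, t}): φ is true.
  t (successors {v, t}): φ is false.
  m (successors {m}): φ is false.
For instance, at v:
  At v: Box (s -> Dia r) is false, so not Box (s -> Dia r) is true.
    At v: Box (s -> Dia r) requires s -> Dia r at every successor {u, v, x}.
      s -> Dia r fails at x, so Box (s -> Dia r) is false at v.
Satisfying worlds: {v, w, x, y, z}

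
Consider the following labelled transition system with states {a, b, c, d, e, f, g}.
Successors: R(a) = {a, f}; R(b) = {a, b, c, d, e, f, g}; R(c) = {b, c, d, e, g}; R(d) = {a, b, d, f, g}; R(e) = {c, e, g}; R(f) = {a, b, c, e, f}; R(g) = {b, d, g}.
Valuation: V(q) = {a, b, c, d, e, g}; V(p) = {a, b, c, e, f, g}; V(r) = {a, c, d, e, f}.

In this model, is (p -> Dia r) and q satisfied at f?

No

At f: p -> Dia r is true, q is false, so (p -> Dia r) and q is false.
  At f: p is true, Dia r is true, so p -> Dia r is true.
    At f: Dia r requires r at some successor in {a, b, c, e, f}.
      r holds at a, so Dia r is true at f.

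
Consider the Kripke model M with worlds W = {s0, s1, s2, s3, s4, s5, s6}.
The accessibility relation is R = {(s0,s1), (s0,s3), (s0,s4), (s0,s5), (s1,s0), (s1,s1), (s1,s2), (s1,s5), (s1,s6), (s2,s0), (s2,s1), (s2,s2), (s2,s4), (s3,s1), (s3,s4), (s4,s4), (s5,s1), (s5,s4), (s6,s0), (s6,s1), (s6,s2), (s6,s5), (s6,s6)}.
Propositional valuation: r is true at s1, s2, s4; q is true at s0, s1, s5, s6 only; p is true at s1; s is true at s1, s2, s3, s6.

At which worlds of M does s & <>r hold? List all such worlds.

Recall that <>ψ holds at a world iff ψ holds at some accessible world.
Let φ = s & <>r. Evaluate φ at each world:
  s0 (successors {s1, s3, s4, s5}): φ is false.
  s1 (successors {s0, s1, s2, s5, s6}): φ is true.
  s2 (successors {s0, s1, s2, s4}): φ is true.
  s3 (successors {s1, s4}): φ is true.
  s4 (successors {s4}): φ is false.
  s5 (successors {s1, s4}): φ is false.
  s6 (successors {s0, s1, s2, s5, s6}): φ is true.
For instance, at s1:
  At s1: s is true, <>r is true, so s & <>r is true.
    At s1: <>r requires r at some successor in {s0, s1, s2, s5, s6}.
      r holds at s1, so <>r is true at s1.
Satisfying worlds: {s1, s2, s3, s6}

s1, s2, s3, s6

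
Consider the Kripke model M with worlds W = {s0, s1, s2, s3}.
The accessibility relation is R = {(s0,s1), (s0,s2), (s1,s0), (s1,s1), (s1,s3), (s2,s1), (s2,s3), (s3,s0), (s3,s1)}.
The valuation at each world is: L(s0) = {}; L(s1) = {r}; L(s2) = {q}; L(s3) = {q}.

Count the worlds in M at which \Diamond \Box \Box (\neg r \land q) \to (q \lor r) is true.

Let φ = \Diamond \Box \Box (\neg r \land q) \to (q \lor r). Evaluate φ at each world:
  s0 (successors {s1, s2}): φ is true.
  s1 (successors {s0, s1, s3}): φ is true.
  s2 (successors {s1, s3}): φ is true.
  s3 (successors {s0, s1}): φ is true.
For instance, at s1:
  At s1: \Diamond \Box \Box (\neg r \land q) is false, q \lor r is true, so \Diamond \Box \Box (\neg r \land q) \to (q \lor r) is true.
    At s1: \Diamond \Box \Box (\neg r \land q) requires \Box \Box (\neg r \land q) at some successor in {s0, s1, s3}.
      At s0: \Box \Box (\neg r \land q) is false.
      At s1: \Box \Box (\neg r \land q) is false.
      At s3: \Box \Box (\neg r \land q) is false.
    So \Diamond \Box \Box (\neg r \land q) is false at s1.
Satisfying worlds: {s0, s1, s2, s3}

4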